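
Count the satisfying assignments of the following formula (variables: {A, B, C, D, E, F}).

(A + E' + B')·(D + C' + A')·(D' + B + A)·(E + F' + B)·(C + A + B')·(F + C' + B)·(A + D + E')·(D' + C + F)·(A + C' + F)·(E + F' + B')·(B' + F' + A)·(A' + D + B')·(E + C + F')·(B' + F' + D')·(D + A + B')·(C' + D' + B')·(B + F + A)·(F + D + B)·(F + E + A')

There are 2^6 = 64 truth assignments over (A, B, C, D, E, F).
Split on F. With F = 1, the clauses containing F are satisfied and F' drops from the rest; 3 of the 2^5 = 32 assignments to the other variables satisfy what remains.
With F = 0, by the same count on the reduced clause set, 0 assignments work.
Total: 3 + 0 = 3.

3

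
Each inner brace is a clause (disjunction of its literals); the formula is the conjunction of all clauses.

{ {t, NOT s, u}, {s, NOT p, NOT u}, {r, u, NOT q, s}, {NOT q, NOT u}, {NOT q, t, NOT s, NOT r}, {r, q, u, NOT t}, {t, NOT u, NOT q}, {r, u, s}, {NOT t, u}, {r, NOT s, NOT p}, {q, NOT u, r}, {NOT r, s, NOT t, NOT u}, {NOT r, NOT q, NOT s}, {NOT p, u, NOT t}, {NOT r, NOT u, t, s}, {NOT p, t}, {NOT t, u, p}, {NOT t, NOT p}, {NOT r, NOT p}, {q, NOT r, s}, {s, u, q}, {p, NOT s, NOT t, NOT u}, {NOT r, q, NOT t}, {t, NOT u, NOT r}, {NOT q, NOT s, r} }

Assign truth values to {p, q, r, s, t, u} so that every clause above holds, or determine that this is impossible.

Branch on q: set q = true.
The clause (NOT u) is unit, so u = false.
The clause (NOT t) is unit, so t = false.
The clause (NOT s) is unit, so s = false.
The clause (r) is unit, so r = true.
The clause (NOT p) is unit, so p = false.
This assignment satisfies each clause.

p: false, q: true, r: true, s: false, t: false, u: false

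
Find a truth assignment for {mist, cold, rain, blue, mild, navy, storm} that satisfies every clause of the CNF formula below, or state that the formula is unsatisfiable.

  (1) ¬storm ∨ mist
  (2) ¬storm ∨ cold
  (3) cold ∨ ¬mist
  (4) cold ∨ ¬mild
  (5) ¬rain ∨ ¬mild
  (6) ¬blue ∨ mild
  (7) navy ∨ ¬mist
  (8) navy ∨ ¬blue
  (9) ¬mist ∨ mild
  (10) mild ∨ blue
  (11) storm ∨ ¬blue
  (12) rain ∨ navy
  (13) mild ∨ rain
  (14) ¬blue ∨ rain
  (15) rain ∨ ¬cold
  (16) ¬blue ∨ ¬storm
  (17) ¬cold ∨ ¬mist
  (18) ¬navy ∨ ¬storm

Branch on storm: set storm = False.
Unit clause (¬blue) forces blue = False.
Unit clause (mild) forces mild = True.
Unit clause (cold) forces cold = True.
Unit clause (¬rain) forces rain = False.
Now (rain) is unsatisfied and unit — conflict.
That branch fails; take storm = True instead.
Unit clause (mist) forces mist = True.
Unit clause (cold) forces cold = True.
Now (¬cold) is unsatisfied and unit — conflict.
Neither storm = True nor storm = False works.

UNSATISFIABLE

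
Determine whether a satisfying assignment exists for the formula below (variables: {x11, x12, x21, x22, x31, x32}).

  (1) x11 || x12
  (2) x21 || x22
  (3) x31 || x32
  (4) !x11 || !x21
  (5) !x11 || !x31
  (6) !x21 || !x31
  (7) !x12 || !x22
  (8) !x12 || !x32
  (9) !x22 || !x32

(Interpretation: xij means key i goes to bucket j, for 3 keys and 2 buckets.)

No, unsatisfiable

Try x11 = true.
(!x21) alone gives x21 = false.
(x22) alone gives x22 = true.
(!x31) alone gives x31 = false.
(x32) alone gives x32 = true.
Now (!x32) is unsatisfied and unit — conflict.
So x11 must be the other value — set x11 = false.
(x12) alone gives x12 = true.
(!x22) alone gives x22 = false.
(x21) alone gives x21 = true.
(!x31) alone gives x31 = false.
(x32) alone gives x32 = true.
Now (!x32) is unsatisfied and unit — conflict.
Either choice for x11 ends in contradiction.
No assignment satisfies every clause.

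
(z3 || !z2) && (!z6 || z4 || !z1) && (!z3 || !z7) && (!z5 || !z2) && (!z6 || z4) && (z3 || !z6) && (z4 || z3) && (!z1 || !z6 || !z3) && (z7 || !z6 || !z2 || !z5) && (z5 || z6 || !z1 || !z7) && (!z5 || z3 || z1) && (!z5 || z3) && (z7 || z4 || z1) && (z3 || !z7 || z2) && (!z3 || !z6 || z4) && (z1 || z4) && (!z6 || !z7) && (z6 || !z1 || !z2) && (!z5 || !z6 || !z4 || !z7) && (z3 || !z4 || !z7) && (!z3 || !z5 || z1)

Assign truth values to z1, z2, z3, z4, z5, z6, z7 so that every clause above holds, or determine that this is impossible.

Branch on z3: set z3 = false.
Unit clause (!z2) forces z2 = false.
Unit clause (!z6) forces z6 = false.
Unit clause (z4) forces z4 = true.
Unit clause (!z5) forces z5 = false.
Unit clause (!z7) forces z7 = false.
Every clause is now satisfied; z1 is unconstrained.

z1 ↦ false; z2 ↦ false; z3 ↦ false; z4 ↦ true; z5 ↦ false; z6 ↦ false; z7 ↦ false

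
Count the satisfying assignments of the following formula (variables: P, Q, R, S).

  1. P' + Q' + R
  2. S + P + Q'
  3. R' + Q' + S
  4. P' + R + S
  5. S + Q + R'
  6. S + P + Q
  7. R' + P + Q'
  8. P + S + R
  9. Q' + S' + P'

5

There are 2^4 = 16 truth assignments over (P, Q, R, S).
Check each against the 9 clauses (columns in the order P, Q, R, S):
  F F F F  ✗ fails (S + P + Q)
  F F F T  ✓ satisfies all
  F F T F  ✗ fails (S + Q + R')
  F F T T  ✓ satisfies all
  F T F F  ✗ fails (S + P + Q')
  F T F T  ✓ satisfies all
  F T T F  ✗ fails (S + P + Q')
  F T T T  ✗ fails (R' + P + Q')
  T F F F  ✗ fails (P' + R + S)
  T F F T  ✓ satisfies all
  T F T F  ✗ fails (S + Q + R')
  T F T T  ✓ satisfies all
  T T F F  ✗ fails (P' + Q' + R)
  T T F T  ✗ fails (P' + Q' + R)
  T T T F  ✗ fails (R' + Q' + S)
  T T T T  ✗ fails (Q' + S' + P')
5 of the 16 rows are models.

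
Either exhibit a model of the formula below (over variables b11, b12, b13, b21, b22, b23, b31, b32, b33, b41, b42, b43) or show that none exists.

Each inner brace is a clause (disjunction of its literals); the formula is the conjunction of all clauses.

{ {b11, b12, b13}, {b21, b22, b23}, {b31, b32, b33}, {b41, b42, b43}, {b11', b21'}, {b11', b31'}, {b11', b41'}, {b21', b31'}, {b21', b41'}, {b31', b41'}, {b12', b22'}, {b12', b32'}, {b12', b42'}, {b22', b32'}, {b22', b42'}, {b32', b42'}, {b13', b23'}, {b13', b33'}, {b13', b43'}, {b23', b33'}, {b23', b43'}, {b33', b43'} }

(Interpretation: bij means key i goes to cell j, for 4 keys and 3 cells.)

Case b11 = 0:
Case b12 = 1:
Unit clause (b22') forces b22 = 0.
Unit clause (b32') forces b32 = 0.
Unit clause (b42') forces b42 = 0.
Case b21 = 1:
Unit clause (b31') forces b31 = 0.
Unit clause (b33) forces b33 = 1.
Unit clause (b41') forces b41 = 0.
Unit clause (b43) forces b43 = 1.
But (b43') is also a unit clause — contradiction.
That branch fails; take b21 = 0 instead.
Unit clause (b23) forces b23 = 1.
Unit clause (b13') forces b13 = 0.
Unit clause (b33') forces b33 = 0.
Unit clause (b31) forces b31 = 1.
Unit clause (b41') forces b41 = 0.
Unit clause (b43) forces b43 = 1.
But (b43') is also a unit clause — contradiction.
Both values of b21 lead to a conflict.
That branch fails; take b12 = 0 instead.
Unit clause (b13) forces b13 = 1.
Unit clause (b23') forces b23 = 0.
Unit clause (b33') forces b33 = 0.
Unit clause (b43') forces b43 = 0.
Case b21 = 1:
Unit clause (b31') forces b31 = 0.
Unit clause (b32) forces b32 = 1.
Unit clause (b41') forces b41 = 0.
Unit clause (b42) forces b42 = 1.
But (b42') is also a unit clause — contradiction.
That branch fails; take b21 = 0 instead.
Unit clause (b22) forces b22 = 1.
Unit clause (b32') forces b32 = 0.
Unit clause (b31) forces b31 = 1.
Unit clause (b41') forces b41 = 0.
Unit clause (b42) forces b42 = 1.
But (b42') is also a unit clause — contradiction.
Both values of b21 lead to a conflict.
Both values of b12 lead to a conflict.
That branch fails; take b11 = 1 instead.
Unit clause (b21') forces b21 = 0.
Unit clause (b31') forces b31 = 0.
Unit clause (b41') forces b41 = 0.
Case b22 = 1:
Unit clause (b12') forces b12 = 0.
Unit clause (b32') forces b32 = 0.
Unit clause (b33) forces b33 = 1.
Unit clause (b42') forces b42 = 0.
Unit clause (b43) forces b43 = 1.
But (b43') is also a unit clause — contradiction.
That branch fails; take b22 = 0 instead.
Unit clause (b23) forces b23 = 1.
Unit clause (b13') forces b13 = 0.
Unit clause (b33') forces b33 = 0.
Unit clause (b32) forces b32 = 1.
Unit clause (b12') forces b12 = 0.
Unit clause (b42') forces b42 = 0.
Unit clause (b43) forces b43 = 1.
But (b43') is also a unit clause — contradiction.
Both values of b22 lead to a conflict.
Both values of b11 lead to a conflict.

UNSATISFIABLE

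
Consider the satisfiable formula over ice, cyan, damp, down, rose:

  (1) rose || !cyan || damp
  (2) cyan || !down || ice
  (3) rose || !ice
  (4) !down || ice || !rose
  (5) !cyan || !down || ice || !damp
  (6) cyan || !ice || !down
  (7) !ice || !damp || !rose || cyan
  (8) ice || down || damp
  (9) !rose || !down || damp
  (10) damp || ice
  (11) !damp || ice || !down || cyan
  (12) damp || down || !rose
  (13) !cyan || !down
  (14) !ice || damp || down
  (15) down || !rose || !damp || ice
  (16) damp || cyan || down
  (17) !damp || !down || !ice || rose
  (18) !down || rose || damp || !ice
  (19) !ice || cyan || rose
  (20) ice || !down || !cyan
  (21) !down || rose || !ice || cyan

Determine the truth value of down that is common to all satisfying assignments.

False

Suppose down = true.
From the singleton clause (!cyan), cyan = false.
From the singleton clause (ice), ice = true.
That conflicts with the unit clause (!ice).
So every satisfying assignment has down = False.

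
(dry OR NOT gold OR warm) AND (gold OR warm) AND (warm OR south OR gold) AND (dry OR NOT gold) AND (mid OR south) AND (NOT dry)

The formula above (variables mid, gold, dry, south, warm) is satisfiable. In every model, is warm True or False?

True

Suppose warm = false.
Unit clause (gold) forces gold = true.
Unit clause (dry) forces dry = true.
Now (NOT dry) is unsatisfied and unit — conflict.
So every satisfying assignment has warm = True.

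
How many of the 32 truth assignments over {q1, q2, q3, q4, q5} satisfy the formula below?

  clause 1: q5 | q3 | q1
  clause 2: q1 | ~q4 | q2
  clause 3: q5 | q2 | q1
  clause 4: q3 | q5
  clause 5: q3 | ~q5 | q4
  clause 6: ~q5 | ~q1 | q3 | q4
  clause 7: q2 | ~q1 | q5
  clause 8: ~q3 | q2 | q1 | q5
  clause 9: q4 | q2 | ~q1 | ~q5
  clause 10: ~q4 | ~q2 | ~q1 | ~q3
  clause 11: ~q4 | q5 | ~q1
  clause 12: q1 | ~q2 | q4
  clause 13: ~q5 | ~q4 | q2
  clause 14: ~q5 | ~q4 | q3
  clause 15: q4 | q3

5

There are 2^5 = 32 truth assignments over (q1, q2, q3, q4, q5).
Split on q5. With q5 = 1, the clauses containing q5 are satisfied and ~q5 drops from the rest; 3 of the 2^4 = 16 assignments to the other variables satisfy what remains.
With q5 = 0, by the same count on the reduced clause set, 2 assignments work.
(One model: q1=F, q2=F, q3=T, q4=F, q5=T.)
Total: 3 + 2 = 5.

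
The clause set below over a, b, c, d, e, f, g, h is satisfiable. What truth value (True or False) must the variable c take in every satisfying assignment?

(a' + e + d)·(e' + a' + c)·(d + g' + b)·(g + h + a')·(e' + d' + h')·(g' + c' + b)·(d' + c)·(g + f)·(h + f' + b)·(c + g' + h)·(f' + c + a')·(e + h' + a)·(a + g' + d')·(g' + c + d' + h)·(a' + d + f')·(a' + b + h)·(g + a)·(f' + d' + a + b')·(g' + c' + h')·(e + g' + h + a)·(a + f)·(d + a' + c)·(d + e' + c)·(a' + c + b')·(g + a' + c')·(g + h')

Suppose c = 0.
The clause (d') is unit, so d = 0.
The clause (a') is unit, so a = 0.
The clause (g) is unit, so g = 1.
The clause (b) is unit, so b = 1.
The clause (h) is unit, so h = 1.
The clause (e) is unit, so e = 1.
Now (e') is unsatisfied and unit — conflict.
So every satisfying assignment has c = True.

True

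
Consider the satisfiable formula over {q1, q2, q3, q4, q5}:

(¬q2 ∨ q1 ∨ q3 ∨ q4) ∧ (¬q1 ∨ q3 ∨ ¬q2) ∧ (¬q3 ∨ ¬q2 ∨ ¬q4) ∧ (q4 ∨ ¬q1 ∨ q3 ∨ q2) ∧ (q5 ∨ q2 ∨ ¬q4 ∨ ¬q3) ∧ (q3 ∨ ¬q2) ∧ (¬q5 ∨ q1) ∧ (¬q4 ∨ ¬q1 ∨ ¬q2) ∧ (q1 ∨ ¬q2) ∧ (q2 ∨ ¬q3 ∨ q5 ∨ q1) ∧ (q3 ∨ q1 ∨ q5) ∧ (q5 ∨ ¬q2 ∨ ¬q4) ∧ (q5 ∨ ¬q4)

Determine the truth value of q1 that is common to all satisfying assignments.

Suppose q1 = False.
(¬q5) alone gives q5 = False.
(¬q2) alone gives q2 = False.
(¬q3) alone gives q3 = False.
But (q3) is also a unit clause — contradiction.
So every satisfying assignment has q1 = True.

True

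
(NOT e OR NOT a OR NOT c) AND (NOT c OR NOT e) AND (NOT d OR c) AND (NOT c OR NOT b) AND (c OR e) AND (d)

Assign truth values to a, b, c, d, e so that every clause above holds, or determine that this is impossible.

a ↦ true,  b ↦ false,  c ↦ true,  d ↦ true,  e ↦ false

The clause (d) is unit, so d = true.
The clause (c) is unit, so c = true.
The clause (NOT e) is unit, so e = false.
The clause (NOT b) is unit, so b = false.
No clause remains; a is free.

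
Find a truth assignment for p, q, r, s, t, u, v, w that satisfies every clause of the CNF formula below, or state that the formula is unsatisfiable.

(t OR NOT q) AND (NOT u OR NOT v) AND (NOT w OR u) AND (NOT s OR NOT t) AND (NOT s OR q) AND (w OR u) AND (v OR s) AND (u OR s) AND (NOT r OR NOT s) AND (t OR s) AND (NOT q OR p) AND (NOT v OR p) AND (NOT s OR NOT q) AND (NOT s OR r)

Case t = true:
(NOT s) alone gives s = false.
(v) alone gives v = true.
(NOT u) alone gives u = false.
That conflicts with the unit clause (u).
Backtrack on t: now try t = false.
(NOT q) alone gives q = false.
(NOT s) alone gives s = false.
That conflicts with the unit clause (s).
Both values of t lead to a conflict.

UNSATISFIABLE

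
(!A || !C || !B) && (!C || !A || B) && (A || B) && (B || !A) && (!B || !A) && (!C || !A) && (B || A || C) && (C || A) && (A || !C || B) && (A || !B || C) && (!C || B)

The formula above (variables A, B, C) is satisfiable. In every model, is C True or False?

True

Suppose C = false.
(A) alone gives A = true.
(B) alone gives B = true.
That conflicts with the unit clause (!B).
So every satisfying assignment has C = True.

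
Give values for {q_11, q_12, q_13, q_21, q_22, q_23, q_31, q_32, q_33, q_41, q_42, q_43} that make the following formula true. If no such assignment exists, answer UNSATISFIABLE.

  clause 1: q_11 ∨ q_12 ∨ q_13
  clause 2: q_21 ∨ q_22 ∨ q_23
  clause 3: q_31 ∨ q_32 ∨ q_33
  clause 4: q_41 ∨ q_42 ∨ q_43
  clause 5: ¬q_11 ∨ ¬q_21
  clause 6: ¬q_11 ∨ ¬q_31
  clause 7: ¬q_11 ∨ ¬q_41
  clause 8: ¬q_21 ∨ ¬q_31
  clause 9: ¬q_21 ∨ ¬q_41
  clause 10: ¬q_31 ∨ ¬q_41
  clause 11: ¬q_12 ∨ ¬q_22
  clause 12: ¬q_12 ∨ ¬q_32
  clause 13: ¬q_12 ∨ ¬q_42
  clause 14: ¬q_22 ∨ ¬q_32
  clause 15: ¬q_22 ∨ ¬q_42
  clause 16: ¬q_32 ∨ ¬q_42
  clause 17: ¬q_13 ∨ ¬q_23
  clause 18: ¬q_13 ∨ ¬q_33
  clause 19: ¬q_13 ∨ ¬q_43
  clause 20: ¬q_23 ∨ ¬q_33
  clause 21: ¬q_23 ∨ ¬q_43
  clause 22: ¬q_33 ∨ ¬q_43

Branch on q_11: set q_11 = False.
Branch on q_12: set q_12 = True.
Unit clause (¬q_22) forces q_22 = False.
Unit clause (¬q_32) forces q_32 = False.
Unit clause (¬q_42) forces q_42 = False.
Branch on q_21: set q_21 = True.
Unit clause (¬q_31) forces q_31 = False.
Unit clause (q_33) forces q_33 = True.
Unit clause (¬q_41) forces q_41 = False.
Unit clause (q_43) forces q_43 = True.
But (¬q_43) is also a unit clause — contradiction.
Backtrack on q_21: now try q_21 = False.
Unit clause (q_23) forces q_23 = True.
Unit clause (¬q_13) forces q_13 = False.
Unit clause (¬q_33) forces q_33 = False.
Unit clause (q_31) forces q_31 = True.
Unit clause (¬q_41) forces q_41 = False.
Unit clause (q_43) forces q_43 = True.
But (¬q_43) is also a unit clause — contradiction.
Both values of q_21 lead to a conflict.
Backtrack on q_12: now try q_12 = False.
Unit clause (q_13) forces q_13 = True.
Unit clause (¬q_23) forces q_23 = False.
Unit clause (¬q_33) forces q_33 = False.
Unit clause (¬q_43) forces q_43 = False.
Branch on q_21: set q_21 = True.
Unit clause (¬q_31) forces q_31 = False.
Unit clause (q_32) forces q_32 = True.
Unit clause (¬q_41) forces q_41 = False.
Unit clause (q_42) forces q_42 = True.
But (¬q_42) is also a unit clause — contradiction.
Backtrack on q_21: now try q_21 = False.
Unit clause (q_22) forces q_22 = True.
Unit clause (¬q_32) forces q_32 = False.
Unit clause (q_31) forces q_31 = True.
Unit clause (¬q_41) forces q_41 = False.
Unit clause (q_42) forces q_42 = True.
But (¬q_42) is also a unit clause — contradiction.
Both values of q_21 lead to a conflict.
Both values of q_12 lead to a conflict.
Backtrack on q_11: now try q_11 = True.
Unit clause (¬q_21) forces q_21 = False.
Unit clause (¬q_31) forces q_31 = False.
Unit clause (¬q_41) forces q_41 = False.
Branch on q_22: set q_22 = True.
Unit clause (¬q_12) forces q_12 = False.
Unit clause (¬q_32) forces q_32 = False.
Unit clause (q_33) forces q_33 = True.
Unit clause (¬q_42) forces q_42 = False.
Unit clause (q_43) forces q_43 = True.
But (¬q_43) is also a unit clause — contradiction.
Backtrack on q_22: now try q_22 = False.
Unit clause (q_23) forces q_23 = True.
Unit clause (¬q_13) forces q_13 = False.
Unit clause (¬q_33) forces q_33 = False.
Unit clause (q_32) forces q_32 = True.
Unit clause (¬q_12) forces q_12 = False.
Unit clause (¬q_42) forces q_42 = False.
Unit clause (q_43) forces q_43 = True.
But (¬q_43) is also a unit clause — contradiction.
Both values of q_22 lead to a conflict.
Both values of q_11 lead to a conflict.

UNSATISFIABLE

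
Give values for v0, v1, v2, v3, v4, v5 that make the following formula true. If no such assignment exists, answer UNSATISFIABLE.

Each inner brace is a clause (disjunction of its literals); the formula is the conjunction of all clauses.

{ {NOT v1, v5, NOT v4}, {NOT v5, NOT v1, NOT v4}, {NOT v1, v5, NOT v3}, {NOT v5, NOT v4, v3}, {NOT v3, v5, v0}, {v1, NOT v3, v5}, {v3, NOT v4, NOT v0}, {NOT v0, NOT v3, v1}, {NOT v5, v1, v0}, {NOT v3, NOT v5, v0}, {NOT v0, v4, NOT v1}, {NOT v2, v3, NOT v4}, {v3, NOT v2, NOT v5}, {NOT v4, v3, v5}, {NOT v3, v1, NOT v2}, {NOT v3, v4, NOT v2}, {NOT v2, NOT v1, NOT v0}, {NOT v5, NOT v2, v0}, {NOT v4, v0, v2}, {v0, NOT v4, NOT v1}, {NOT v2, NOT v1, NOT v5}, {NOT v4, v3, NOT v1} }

v0: false,  v1: true,  v2: false,  v3: false,  v4: false,  v5: true

Suppose v1 = true.
Suppose v5 = true.
(NOT v4) alone gives v4 = false.
(NOT v0) alone gives v0 = false.
(NOT v3) alone gives v3 = false.
(NOT v2) alone gives v2 = false.
All clauses are satisfied.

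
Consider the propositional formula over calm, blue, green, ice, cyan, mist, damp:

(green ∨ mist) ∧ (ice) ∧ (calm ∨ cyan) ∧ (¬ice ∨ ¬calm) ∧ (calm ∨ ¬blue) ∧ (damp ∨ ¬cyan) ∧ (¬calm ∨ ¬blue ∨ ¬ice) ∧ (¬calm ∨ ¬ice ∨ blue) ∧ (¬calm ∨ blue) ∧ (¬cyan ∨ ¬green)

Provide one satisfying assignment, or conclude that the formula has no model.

The clause (ice) is unit, so ice = True.
The clause (¬calm) is unit, so calm = False.
The clause (cyan) is unit, so cyan = True.
The clause (¬blue) is unit, so blue = False.
The clause (damp) is unit, so damp = True.
The clause (¬green) is unit, so green = False.
The clause (mist) is unit, so mist = True.
Every clause now holds.

calm=False; blue=False; green=False; ice=True; cyan=True; mist=True; damp=True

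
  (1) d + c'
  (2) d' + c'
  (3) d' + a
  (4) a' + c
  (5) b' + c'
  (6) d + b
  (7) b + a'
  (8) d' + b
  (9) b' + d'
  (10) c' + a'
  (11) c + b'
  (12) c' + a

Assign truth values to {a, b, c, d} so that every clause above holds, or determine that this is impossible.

Branch on d: set d = 1.
(c') alone gives c = 0.
(a) alone gives a = 1.
Now (a') is unsatisfied and unit — conflict.
Backtrack on d: now try d = 0.
(c') alone gives c = 0.
(a') alone gives a = 0.
(b) alone gives b = 1.
Now (b') is unsatisfied and unit — conflict.
Neither d = 1 nor d = 0 works.

UNSATISFIABLE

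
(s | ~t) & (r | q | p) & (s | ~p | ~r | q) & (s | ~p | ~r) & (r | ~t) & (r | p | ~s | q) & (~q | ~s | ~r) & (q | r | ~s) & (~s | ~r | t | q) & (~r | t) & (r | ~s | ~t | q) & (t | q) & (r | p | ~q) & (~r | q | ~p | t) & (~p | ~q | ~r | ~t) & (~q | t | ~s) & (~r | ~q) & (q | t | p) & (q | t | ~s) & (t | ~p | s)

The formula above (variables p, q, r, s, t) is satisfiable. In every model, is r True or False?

Suppose r = 0.
From the singleton clause (~t), t = 0.
From the singleton clause (q), q = 1.
From the singleton clause (p), p = 1.
From the singleton clause (~s), s = 0.
But (s) is also a unit clause — contradiction.
So every satisfying assignment has r = True.

True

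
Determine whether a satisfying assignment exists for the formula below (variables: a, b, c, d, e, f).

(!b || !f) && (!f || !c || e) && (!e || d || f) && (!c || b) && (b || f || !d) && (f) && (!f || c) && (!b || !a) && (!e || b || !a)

No

(f) alone gives f = true.
(!b) alone gives b = false.
(!c) alone gives c = false.
Now (c) is unsatisfied and unit — conflict.
No assignment satisfies every clause.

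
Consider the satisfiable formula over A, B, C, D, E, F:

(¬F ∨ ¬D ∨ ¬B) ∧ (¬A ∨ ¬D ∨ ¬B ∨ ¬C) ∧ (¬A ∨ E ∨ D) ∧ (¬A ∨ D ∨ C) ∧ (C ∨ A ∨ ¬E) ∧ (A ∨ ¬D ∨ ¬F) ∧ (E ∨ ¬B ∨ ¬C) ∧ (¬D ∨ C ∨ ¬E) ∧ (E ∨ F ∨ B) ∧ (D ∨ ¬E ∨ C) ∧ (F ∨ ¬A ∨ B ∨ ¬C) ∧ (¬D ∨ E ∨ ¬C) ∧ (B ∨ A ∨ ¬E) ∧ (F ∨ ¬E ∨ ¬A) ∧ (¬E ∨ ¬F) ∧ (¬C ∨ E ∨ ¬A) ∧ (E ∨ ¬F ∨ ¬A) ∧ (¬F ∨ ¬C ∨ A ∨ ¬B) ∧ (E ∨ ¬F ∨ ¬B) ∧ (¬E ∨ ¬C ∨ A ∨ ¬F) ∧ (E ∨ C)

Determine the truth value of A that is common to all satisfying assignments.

False

Suppose A = True.
Try E = True.
(F) alone gives F = True.
That conflicts with the unit clause (¬F).
Backtrack on E: now try E = False.
(D) alone gives D = True.
(¬C) alone gives C = False.
That conflicts with the unit clause (C).
Both values of E lead to a conflict.
So every satisfying assignment has A = False.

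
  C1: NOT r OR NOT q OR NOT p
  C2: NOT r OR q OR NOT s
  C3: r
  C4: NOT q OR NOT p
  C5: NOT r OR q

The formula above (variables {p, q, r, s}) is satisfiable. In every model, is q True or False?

True

Suppose q = false.
(r) alone gives r = true.
That conflicts with the unit clause (NOT r).
So every satisfying assignment has q = True.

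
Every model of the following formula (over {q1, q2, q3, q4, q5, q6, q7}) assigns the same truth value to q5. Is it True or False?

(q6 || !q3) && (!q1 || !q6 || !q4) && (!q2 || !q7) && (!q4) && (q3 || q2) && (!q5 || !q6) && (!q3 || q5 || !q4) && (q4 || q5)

Suppose q5 = false.
(!q4) alone gives q4 = false.
Now (q4) is unsatisfied and unit — conflict.
So every satisfying assignment has q5 = True.

True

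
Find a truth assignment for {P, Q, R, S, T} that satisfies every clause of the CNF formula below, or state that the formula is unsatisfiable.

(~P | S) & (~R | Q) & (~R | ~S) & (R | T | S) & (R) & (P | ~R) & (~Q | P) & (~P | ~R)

UNSATISFIABLE

(R) alone gives R = 1.
(Q) alone gives Q = 1.
(~S) alone gives S = 0.
(~P) alone gives P = 0.
But (P) is also a unit clause — contradiction.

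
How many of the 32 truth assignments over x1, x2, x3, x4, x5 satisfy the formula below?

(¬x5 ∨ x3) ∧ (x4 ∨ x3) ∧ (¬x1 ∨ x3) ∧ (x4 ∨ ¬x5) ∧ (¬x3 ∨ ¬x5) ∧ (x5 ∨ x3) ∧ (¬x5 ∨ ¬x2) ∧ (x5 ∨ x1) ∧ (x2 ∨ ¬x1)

2

There are 2^5 = 32 truth assignments over (x1, x2, x3, x4, x5).
Split on x3. With x3 = True, the clauses containing x3 are satisfied and ¬x3 drops from the rest; 2 of the 2^4 = 16 assignments to the other variables satisfy what remains.
With x3 = False, by the same count on the reduced clause set, 0 assignments work.
Total: 2 + 0 = 2.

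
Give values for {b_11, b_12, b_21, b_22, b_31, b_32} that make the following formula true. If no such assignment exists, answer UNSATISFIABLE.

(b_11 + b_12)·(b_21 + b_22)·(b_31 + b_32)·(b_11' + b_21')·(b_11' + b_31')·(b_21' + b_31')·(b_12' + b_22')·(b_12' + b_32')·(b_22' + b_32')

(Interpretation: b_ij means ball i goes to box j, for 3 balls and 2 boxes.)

Case b_11 = 1:
(b_21') alone gives b_21 = 0.
(b_22) alone gives b_22 = 1.
(b_31') alone gives b_31 = 0.
(b_32) alone gives b_32 = 1.
But (b_32') is also a unit clause — contradiction.
Backtrack on b_11: now try b_11 = 0.
(b_12) alone gives b_12 = 1.
(b_22') alone gives b_22 = 0.
(b_21) alone gives b_21 = 1.
(b_31') alone gives b_31 = 0.
(b_32) alone gives b_32 = 1.
But (b_32') is also a unit clause — contradiction.
Neither b_11 = 1 nor b_11 = 0 works.

UNSATISFIABLE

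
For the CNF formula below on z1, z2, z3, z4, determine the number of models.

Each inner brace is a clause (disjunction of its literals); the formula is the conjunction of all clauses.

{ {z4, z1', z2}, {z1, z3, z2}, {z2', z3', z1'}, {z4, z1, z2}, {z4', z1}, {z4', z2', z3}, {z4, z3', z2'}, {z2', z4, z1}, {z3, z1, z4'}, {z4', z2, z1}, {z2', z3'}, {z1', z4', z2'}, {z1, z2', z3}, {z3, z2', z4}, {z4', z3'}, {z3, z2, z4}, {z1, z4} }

1

There are 2^4 = 16 truth assignments over (z1, z2, z3, z4).
Check each against the 17 clauses (columns in the order z1, z2, z3, z4):
  F F F F  ✗ fails (z1 + z3 + z2)
  F F F T  ✗ fails (z1 + z3 + z2)
  F F T F  ✗ fails (z4 + z1 + z2)
  F F T T  ✗ fails (z4' + z1)
  F T F F  ✗ fails (z2' + z4 + z1)
  F T F T  ✗ fails (z4' + z1)
  F T T F  ✗ fails (z4 + z3' + z2')
  F T T T  ✗ fails (z4' + z1)
  T F F F  ✗ fails (z4 + z1' + z2)
  T F F T  ✓ satisfies all
  T F T F  ✗ fails (z4 + z1' + z2)
  T F T T  ✗ fails (z4' + z3')
  T T F F  ✗ fails (z3 + z2' + z4)
  T T F T  ✗ fails (z4' + z2' + z3)
  T T T F  ✗ fails (z2' + z3' + z1')
  T T T T  ✗ fails (z2' + z3' + z1')
1 of the 16 rows is a model.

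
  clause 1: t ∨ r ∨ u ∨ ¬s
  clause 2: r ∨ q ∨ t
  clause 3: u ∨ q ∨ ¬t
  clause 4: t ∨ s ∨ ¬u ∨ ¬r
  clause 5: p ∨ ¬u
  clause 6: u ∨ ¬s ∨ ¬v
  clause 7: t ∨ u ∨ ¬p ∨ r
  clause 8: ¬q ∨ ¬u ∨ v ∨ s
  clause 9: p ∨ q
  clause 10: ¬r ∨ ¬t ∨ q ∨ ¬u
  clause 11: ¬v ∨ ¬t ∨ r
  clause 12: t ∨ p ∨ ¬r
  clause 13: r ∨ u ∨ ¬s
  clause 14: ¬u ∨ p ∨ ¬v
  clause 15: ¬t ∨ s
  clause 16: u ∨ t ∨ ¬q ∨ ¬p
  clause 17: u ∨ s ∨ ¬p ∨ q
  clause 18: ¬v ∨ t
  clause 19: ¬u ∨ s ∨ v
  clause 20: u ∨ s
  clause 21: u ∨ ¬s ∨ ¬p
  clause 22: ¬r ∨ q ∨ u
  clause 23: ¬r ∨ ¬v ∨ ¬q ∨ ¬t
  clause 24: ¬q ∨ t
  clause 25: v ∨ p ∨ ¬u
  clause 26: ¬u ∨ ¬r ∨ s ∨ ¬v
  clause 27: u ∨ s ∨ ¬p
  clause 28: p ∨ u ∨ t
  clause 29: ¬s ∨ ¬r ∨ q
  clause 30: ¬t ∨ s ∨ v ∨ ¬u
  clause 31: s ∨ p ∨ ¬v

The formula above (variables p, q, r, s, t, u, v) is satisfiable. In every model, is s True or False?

Suppose s = False.
The clause (¬t) is unit, so t = False.
The clause (¬v) is unit, so v = False.
The clause (¬u) is unit, so u = False.
Now (u) is unsatisfied and unit — conflict.
So every satisfying assignment has s = True.

True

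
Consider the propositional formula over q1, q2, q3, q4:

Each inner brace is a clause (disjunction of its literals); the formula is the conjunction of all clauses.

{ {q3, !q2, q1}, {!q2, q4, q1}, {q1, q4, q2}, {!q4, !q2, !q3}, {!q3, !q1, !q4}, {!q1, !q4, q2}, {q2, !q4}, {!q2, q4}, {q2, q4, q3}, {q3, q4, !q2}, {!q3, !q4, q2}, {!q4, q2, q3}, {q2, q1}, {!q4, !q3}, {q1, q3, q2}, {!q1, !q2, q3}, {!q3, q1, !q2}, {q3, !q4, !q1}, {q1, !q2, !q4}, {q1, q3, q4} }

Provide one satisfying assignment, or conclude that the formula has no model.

q1: true; q2: false; q3: true; q4: false

Try q2 = false.
The clause (!q4) is unit, so q4 = false.
The clause (q1) is unit, so q1 = true.
The clause (q3) is unit, so q3 = true.
Every clause now holds.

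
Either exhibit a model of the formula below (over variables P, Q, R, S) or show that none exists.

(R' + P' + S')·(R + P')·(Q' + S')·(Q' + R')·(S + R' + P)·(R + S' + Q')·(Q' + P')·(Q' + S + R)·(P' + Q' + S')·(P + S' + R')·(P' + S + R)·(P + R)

Try R = 1.
From the singleton clause (Q'), Q = 0.
Try P = 1.
From the singleton clause (S'), S = 0.
All clauses are satisfied.

P=1, Q=0, R=1, S=0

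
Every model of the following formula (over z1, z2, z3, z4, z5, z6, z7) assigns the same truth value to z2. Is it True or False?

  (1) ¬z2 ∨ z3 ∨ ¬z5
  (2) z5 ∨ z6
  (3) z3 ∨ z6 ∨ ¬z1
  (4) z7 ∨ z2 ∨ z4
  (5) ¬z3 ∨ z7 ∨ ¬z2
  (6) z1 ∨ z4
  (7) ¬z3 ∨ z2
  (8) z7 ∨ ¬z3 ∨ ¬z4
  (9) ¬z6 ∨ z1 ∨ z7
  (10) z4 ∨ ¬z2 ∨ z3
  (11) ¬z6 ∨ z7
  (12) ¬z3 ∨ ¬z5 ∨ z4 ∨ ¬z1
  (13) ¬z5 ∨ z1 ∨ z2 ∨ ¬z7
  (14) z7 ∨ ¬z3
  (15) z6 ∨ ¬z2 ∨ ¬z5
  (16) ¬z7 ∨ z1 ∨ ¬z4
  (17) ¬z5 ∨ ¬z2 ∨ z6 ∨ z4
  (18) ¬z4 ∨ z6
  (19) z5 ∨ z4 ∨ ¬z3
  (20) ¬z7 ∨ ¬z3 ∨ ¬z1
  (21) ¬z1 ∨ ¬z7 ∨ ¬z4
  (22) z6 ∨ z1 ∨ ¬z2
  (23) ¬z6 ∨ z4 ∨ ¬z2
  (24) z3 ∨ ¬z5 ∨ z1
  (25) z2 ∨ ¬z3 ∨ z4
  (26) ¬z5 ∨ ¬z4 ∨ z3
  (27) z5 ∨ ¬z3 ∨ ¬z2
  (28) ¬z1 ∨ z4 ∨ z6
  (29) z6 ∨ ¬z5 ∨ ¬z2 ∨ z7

Suppose z2 = True.
Suppose z3 = True.
The clause (z7) is unit, so z7 = True.
The clause (¬z1) is unit, so z1 = False.
The clause (z4) is unit, so z4 = True.
But (¬z4) is also a unit clause — contradiction.
So z3 must be the other value — set z3 = False.
The clause (¬z5) is unit, so z5 = False.
The clause (z6) is unit, so z6 = True.
The clause (z4) is unit, so z4 = True.
The clause (z7) is unit, so z7 = True.
The clause (z1) is unit, so z1 = True.
But (¬z1) is also a unit clause — contradiction.
Both values of z3 lead to a conflict.
So every satisfying assignment has z2 = False.

False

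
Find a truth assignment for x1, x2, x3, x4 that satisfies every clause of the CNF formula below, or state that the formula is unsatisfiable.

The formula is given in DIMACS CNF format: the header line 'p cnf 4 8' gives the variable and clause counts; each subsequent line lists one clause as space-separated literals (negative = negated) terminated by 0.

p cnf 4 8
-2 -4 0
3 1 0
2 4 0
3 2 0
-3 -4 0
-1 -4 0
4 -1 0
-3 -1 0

Suppose x2 = True.
The clause (¬x4) is unit, so x4 = False.
The clause (¬x1) is unit, so x1 = False.
The clause (x3) is unit, so x3 = True.
This assignment satisfies each clause.

x1 ↦ False,  x2 ↦ True,  x3 ↦ True,  x4 ↦ False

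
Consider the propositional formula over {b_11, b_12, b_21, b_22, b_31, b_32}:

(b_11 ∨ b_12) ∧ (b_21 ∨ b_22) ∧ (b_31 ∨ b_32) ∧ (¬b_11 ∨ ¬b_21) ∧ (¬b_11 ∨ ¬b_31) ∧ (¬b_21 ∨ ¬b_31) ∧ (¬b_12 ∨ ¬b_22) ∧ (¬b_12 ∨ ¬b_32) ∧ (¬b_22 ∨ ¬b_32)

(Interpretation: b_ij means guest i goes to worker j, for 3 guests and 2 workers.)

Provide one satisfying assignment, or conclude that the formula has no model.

UNSATISFIABLE

Case b_11 = True:
From the singleton clause (¬b_21), b_21 = False.
From the singleton clause (b_22), b_22 = True.
From the singleton clause (¬b_31), b_31 = False.
From the singleton clause (b_32), b_32 = True.
But (¬b_32) is also a unit clause — contradiction.
That branch fails; take b_11 = False instead.
From the singleton clause (b_12), b_12 = True.
From the singleton clause (¬b_22), b_22 = False.
From the singleton clause (b_21), b_21 = True.
From the singleton clause (¬b_31), b_31 = False.
From the singleton clause (b_32), b_32 = True.
But (¬b_32) is also a unit clause — contradiction.
Neither b_11 = True nor b_11 = False works.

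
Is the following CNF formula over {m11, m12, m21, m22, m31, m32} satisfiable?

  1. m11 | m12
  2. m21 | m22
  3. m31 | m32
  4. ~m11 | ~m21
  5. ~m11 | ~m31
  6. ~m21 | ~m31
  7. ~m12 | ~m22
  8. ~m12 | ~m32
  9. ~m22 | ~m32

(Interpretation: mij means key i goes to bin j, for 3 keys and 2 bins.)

No, unsatisfiable

Suppose m11 = 1.
(~m21) alone gives m21 = 0.
(m22) alone gives m22 = 1.
(~m31) alone gives m31 = 0.
(m32) alone gives m32 = 1.
That conflicts with the unit clause (~m32).
Backtrack on m11: now try m11 = 0.
(m12) alone gives m12 = 1.
(~m22) alone gives m22 = 0.
(m21) alone gives m21 = 1.
(~m31) alone gives m31 = 0.
(m32) alone gives m32 = 1.
That conflicts with the unit clause (~m32).
Neither m11 = 1 nor m11 = 0 works.
No assignment satisfies every clause.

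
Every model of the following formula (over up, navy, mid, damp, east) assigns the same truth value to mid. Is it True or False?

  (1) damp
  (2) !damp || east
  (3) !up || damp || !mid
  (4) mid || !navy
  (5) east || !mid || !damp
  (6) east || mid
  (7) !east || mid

Suppose mid = false.
Unit clause (damp) forces damp = true.
Unit clause (east) forces east = true.
But (!east) is also a unit clause — contradiction.
So every satisfying assignment has mid = True.

True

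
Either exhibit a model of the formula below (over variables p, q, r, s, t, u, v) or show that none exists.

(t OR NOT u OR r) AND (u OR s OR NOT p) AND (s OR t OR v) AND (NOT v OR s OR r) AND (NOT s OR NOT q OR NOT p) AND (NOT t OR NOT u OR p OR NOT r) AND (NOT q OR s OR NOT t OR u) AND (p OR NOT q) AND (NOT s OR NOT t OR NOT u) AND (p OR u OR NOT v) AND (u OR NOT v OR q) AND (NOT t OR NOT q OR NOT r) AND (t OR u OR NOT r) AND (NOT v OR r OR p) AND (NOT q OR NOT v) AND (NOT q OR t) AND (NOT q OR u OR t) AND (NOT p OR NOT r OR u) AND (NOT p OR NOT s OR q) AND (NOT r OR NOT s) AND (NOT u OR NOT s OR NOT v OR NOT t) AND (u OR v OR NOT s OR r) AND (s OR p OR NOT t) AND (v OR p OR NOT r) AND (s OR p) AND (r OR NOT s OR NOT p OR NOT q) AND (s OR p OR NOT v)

Branch on p: set p = true.
Branch on u: set u = true.
Branch on t: set t = true.
Unit clause (NOT s) forces s = false.
Branch on v: set v = true.
Unit clause (r) forces r = true.
Unit clause (NOT q) forces q = false.
This assignment satisfies each clause.

p: true,  q: false,  r: true,  s: false,  t: true,  u: true,  v: true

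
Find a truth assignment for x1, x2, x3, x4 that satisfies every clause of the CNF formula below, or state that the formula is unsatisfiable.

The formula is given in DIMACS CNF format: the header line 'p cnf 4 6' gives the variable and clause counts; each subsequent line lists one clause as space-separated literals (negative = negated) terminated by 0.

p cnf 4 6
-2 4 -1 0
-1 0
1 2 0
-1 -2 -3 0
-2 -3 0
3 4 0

x1=False,  x2=True,  x3=False,  x4=True

From the singleton clause (¬x1), x1 = False.
From the singleton clause (x2), x2 = True.
From the singleton clause (¬x3), x3 = False.
From the singleton clause (x4), x4 = True.
This assignment satisfies each clause.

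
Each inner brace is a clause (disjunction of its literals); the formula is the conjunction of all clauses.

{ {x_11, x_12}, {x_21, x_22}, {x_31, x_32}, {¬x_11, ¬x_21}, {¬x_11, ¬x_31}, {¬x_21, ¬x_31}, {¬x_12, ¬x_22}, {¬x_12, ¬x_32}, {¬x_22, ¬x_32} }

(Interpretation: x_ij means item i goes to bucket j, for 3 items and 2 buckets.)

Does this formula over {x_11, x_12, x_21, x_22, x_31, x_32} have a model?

Case x_11 = True:
Unit clause (¬x_21) forces x_21 = False.
Unit clause (x_22) forces x_22 = True.
Unit clause (¬x_31) forces x_31 = False.
Unit clause (x_32) forces x_32 = True.
That conflicts with the unit clause (¬x_32).
Backtrack on x_11: now try x_11 = False.
Unit clause (x_12) forces x_12 = True.
Unit clause (¬x_22) forces x_22 = False.
Unit clause (x_21) forces x_21 = True.
Unit clause (¬x_31) forces x_31 = False.
Unit clause (x_32) forces x_32 = True.
That conflicts with the unit clause (¬x_32).
Neither x_11 = True nor x_11 = False works.
No assignment satisfies every clause.

Unsatisfiable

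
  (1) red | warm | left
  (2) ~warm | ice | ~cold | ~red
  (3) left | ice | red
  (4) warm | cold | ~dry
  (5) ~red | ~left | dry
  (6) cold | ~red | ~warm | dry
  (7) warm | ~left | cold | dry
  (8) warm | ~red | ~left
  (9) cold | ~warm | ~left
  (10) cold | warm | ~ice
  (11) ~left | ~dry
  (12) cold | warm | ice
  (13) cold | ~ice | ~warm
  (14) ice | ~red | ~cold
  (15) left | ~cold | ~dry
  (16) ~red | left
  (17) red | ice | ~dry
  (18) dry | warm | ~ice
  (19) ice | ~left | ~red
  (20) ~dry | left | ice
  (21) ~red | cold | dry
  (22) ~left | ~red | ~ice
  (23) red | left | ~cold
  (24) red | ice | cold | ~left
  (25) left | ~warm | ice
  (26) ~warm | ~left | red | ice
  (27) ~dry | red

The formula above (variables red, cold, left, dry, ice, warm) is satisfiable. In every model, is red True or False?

False

Suppose red = 1.
From the singleton clause (left), left = 1.
From the singleton clause (dry), dry = 1.
Now (~dry) is unsatisfied and unit — conflict.
So every satisfying assignment has red = False.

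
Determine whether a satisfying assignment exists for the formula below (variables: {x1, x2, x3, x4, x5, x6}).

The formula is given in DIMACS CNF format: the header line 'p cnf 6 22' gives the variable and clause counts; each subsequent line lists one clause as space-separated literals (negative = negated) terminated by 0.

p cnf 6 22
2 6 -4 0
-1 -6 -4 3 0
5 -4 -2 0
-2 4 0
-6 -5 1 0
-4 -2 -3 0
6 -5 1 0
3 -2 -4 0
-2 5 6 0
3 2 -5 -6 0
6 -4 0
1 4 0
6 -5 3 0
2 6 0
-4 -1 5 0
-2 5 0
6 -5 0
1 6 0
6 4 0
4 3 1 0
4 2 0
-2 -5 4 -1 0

Yes

Try x2 = False.
(x6) alone gives x6 = True.
(x4) alone gives x4 = True.
Try x1 = False.
(¬x5) alone gives x5 = False.
No clause remains; x3 is free.
A satisfying assignment: x1: False, x2: False, x3: True, x4: True, x5: False, x6: True.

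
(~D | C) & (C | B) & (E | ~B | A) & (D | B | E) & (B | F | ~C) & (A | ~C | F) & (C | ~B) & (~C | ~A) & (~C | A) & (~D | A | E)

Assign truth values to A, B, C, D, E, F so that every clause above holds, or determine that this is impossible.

UNSATISFIABLE

Case D = 0:
Case C = 1:
Unit clause (~A) forces A = 0.
Now (A) is unsatisfied and unit — conflict.
So C must be the other value — set C = 0.
Unit clause (B) forces B = 1.
Now (~B) is unsatisfied and unit — conflict.
Neither C = 1 nor C = 0 works.
So D must be the other value — set D = 1.
Unit clause (C) forces C = 1.
Unit clause (~A) forces A = 0.
Now (A) is unsatisfied and unit — conflict.
Neither D = 1 nor D = 0 works.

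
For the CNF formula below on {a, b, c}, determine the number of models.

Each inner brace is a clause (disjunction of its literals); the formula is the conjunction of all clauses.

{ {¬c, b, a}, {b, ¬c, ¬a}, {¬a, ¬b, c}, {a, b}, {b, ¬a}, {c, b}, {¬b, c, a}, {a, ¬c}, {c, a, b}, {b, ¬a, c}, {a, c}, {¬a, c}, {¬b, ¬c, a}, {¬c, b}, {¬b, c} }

There are 2^3 = 8 truth assignments over (a, b, c).
Split on a. With a = True, the clauses containing a are satisfied and ¬a drops from the rest; 1 of the 2^2 = 4 assignments to the other variables satisfy what remains.
With a = False, by the same count on the reduced clause set, 0 assignments work.
Total: 1 + 0 = 1.

1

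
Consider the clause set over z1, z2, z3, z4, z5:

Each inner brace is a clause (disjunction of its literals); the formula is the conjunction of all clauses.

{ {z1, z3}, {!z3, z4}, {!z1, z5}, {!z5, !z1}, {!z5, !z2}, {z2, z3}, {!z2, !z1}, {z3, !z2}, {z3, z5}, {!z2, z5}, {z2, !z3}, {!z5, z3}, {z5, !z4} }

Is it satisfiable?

Unsatisfiable

Suppose z1 = true.
(z5) alone gives z5 = true.
That conflicts with the unit clause (!z5).
Undo z1 and try z1 = false.
(z3) alone gives z3 = true.
(z4) alone gives z4 = true.
(z2) alone gives z2 = true.
(!z5) alone gives z5 = false.
That conflicts with the unit clause (z5).
Both values of z1 lead to a conflict.
No assignment satisfies every clause.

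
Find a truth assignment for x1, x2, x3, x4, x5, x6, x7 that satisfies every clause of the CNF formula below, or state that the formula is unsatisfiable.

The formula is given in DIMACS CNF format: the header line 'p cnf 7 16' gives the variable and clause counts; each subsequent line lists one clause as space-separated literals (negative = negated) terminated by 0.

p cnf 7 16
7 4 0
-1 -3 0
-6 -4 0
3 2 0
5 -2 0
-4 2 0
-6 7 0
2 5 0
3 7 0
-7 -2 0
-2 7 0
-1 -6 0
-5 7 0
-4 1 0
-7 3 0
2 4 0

Branch on x7: set x7 = True.
The clause (¬x2) is unit, so x2 = False.
The clause (x3) is unit, so x3 = True.
The clause (¬x1) is unit, so x1 = False.
The clause (¬x4) is unit, so x4 = False.
Now (x4) is unsatisfied and unit — conflict.
So x7 must be the other value — set x7 = False.
The clause (x4) is unit, so x4 = True.
The clause (¬x6) is unit, so x6 = False.
The clause (x2) is unit, so x2 = True.
Now (¬x2) is unsatisfied and unit — conflict.
Either choice for x7 ends in contradiction.

UNSATISFIABLE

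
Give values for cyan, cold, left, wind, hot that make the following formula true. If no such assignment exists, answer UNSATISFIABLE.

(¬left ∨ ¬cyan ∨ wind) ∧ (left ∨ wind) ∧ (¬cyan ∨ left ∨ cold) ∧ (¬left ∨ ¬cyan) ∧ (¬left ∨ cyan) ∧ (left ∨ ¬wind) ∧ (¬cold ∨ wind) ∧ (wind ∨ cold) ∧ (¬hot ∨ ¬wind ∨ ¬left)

UNSATISFIABLE

Suppose left = True.
Unit clause (¬cyan) forces cyan = False.
Now (cyan) is unsatisfied and unit — conflict.
That branch fails; take left = False instead.
Unit clause (wind) forces wind = True.
Now (¬wind) is unsatisfied and unit — conflict.
Either choice for left ends in contradiction.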